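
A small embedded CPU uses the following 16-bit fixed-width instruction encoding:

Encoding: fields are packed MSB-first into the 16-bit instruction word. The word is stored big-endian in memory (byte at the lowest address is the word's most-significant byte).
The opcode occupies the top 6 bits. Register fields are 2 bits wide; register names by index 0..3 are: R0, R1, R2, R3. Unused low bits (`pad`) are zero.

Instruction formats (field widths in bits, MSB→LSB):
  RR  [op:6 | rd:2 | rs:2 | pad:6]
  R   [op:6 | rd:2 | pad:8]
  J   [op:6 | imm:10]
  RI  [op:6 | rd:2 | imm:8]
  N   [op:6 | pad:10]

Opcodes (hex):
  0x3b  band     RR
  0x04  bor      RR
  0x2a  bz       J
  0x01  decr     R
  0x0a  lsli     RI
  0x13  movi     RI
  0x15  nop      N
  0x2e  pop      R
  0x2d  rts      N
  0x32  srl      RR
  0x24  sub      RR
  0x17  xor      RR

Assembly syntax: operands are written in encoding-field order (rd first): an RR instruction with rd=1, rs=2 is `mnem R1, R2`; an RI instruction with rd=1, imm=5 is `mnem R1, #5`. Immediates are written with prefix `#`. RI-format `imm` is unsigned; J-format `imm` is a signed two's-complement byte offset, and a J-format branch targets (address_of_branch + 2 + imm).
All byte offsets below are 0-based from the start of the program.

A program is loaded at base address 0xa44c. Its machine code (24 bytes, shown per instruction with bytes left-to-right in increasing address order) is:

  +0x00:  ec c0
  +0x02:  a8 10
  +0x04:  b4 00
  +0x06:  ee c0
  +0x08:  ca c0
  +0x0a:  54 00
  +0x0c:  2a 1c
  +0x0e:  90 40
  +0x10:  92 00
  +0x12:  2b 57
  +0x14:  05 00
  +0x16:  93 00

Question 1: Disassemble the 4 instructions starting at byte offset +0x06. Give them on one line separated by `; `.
@+06  big-endian(ee c0) = 0xeec0
  top 6b → 0x3b → band [RR]
  rd@[9:8]=0x2 ⇒ R2
  rs@[7:6]=0x3 ⇒ R3
@+08  big-endian(ca c0) = 0xcac0
  top 6b → 0x32 → srl [RR]
  rd@[9:8]=0x2 ⇒ R2
  rs@[7:6]=0x3 ⇒ R3
@+0a  big-endian(54 00) = 0x5400
  top 6b → 0x15 → nop [N]
@+0c  big-endian(2a 1c) = 0x2a1c
  top 6b → 0xa → lsli [RI]
  rd@[9:8]=0x2 ⇒ R2
  imm@[7:0]=0x1c ⇒ #28

band R2, R3; srl R2, R3; nop; lsli R2, #28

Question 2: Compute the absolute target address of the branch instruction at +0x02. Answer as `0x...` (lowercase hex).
0xa460

@+02  big-endian(a8 10) = 0xa810
  top 6b → 0x2a → bz [J]
  imm: (w>>0)&0x3ff=0x10 → #16
  target = base 0xa44c + off 0x02 + 2 + imm 16 = 0xa460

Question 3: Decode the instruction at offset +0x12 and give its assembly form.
+0x12: 2b 57 ⇒ word 0x2b57 (big)
  op=0x2b57>>10=0xa ⇒ lsli (RI)
  rd@[9:8]=0x3 ⇒ R3
  imm@[7:0]=0x57 ⇒ #87

lsli R3, #87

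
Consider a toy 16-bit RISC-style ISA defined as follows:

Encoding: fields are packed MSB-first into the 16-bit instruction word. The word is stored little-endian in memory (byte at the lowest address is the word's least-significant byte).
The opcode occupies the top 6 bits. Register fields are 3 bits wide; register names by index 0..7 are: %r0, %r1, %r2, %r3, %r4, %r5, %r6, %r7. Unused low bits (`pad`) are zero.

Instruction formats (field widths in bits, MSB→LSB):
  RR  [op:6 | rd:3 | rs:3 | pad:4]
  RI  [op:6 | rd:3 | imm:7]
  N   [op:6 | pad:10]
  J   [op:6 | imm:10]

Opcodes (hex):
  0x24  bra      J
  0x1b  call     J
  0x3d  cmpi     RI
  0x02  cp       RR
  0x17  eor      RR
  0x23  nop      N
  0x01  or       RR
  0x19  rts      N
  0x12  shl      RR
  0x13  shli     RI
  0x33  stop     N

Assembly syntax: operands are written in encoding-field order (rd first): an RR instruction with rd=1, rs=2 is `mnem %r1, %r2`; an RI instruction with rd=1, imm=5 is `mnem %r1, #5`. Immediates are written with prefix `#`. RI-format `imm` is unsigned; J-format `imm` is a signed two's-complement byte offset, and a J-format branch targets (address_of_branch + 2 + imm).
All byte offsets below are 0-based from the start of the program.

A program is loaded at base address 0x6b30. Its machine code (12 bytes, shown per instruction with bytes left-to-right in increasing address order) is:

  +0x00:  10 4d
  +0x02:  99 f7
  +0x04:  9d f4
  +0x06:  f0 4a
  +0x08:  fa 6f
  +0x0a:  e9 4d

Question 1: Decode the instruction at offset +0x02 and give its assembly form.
[02] 99 f7 → 0xf799
  opcode bits[15:10]=0x3d: cmpi/RI
  rd@[9:7]=0x7 ⇒ %r7
  imm@[6:0]=0x19 ⇒ #25

cmpi %r7, #25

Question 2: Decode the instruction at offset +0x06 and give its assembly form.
shl %r5, %r7

@+06  little-endian(f0 4a) = 0x4af0
  top 6b → 0x12 → shl [RR]
  [9:7] rd=5 = %r5
  [6:4] rs=7 = %r7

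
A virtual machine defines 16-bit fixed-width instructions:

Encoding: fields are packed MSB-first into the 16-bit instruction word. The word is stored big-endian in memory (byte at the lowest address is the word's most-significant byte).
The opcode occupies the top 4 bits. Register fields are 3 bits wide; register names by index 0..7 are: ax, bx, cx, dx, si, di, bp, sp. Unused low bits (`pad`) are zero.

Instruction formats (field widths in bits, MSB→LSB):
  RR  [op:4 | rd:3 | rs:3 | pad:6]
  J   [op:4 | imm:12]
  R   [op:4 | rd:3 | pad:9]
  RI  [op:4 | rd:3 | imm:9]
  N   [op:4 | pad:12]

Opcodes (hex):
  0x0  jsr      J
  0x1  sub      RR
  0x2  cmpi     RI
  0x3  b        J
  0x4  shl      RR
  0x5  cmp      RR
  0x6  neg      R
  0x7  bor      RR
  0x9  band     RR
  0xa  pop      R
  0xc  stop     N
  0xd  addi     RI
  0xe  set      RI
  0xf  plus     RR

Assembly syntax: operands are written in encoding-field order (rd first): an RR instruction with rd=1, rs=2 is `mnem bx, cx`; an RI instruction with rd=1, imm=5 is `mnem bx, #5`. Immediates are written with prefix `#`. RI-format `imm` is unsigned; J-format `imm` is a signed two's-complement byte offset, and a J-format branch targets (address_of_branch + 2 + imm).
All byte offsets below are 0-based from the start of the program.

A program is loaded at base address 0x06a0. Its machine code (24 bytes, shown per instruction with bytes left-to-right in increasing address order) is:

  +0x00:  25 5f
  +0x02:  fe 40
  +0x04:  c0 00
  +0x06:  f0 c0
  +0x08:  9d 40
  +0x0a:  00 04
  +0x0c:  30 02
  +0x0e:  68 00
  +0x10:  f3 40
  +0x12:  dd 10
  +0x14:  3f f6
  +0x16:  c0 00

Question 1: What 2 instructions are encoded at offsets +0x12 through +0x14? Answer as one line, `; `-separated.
+0x12: dd 10 ⇒ word 0xdd10 (big)
  top 4b → 0xd → addi [RI]
  [11:9] rd=6 = bp
  [8:0] imm=272 = #272
+0x14: 3f f6 ⇒ word 0x3ff6 (big)
  top 4b → 0x3 → b [J]
  [11:0] imm=4086 (s12→-10) = #-10

addi bp, #272; b #-10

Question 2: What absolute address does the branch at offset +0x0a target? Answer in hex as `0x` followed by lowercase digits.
0x06b0

off 0x0a: read 00 04 as big → 0x0004
  opcode bits[15:12]=0x0: jsr/J
  [11:0] imm=4 = #4
  target = base 0x06a0 + off 0x0a + 2 + imm 4 = 0x06b0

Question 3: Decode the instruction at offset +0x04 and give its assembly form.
stop

off 0x04: read c0 00 as big → 0xc000
  top 4b → 0xc → stop [N]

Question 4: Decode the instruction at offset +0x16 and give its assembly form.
+0x16: c0 00 ⇒ word 0xc000 (big)
  op=0xc000>>12=0xc ⇒ stop (N)

stop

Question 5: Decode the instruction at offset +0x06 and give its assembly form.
off 0x06: read f0 c0 as big → 0xf0c0
  top 4b → 0xf → plus [RR]
  [11:9] rd=0 = ax
  [8:6] rs=3 = dx

plus ax, dx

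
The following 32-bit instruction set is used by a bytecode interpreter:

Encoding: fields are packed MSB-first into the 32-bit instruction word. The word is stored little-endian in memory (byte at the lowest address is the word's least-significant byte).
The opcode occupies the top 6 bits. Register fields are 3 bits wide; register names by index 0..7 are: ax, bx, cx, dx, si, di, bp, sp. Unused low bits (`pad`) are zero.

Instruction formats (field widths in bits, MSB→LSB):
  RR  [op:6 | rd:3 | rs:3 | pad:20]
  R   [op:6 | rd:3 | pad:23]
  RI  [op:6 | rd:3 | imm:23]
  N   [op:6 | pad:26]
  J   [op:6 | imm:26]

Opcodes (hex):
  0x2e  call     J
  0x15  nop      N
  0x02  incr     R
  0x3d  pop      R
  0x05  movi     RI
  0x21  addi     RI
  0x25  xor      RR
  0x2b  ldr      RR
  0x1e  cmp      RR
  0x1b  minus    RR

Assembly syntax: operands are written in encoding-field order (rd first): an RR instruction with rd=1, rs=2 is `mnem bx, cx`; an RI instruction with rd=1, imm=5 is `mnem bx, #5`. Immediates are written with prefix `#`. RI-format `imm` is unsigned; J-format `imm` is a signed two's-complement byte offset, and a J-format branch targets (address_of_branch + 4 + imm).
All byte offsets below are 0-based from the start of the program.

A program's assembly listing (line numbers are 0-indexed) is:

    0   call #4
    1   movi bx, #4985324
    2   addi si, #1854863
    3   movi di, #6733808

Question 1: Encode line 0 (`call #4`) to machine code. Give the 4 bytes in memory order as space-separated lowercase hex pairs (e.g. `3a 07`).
L0: call op=0x2e:6|imm=4:26 ⇒ 0xb8000004 ⇒ little 04 00 00 b8

04 00 00 b8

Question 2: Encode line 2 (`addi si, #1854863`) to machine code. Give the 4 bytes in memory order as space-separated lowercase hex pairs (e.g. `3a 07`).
8f 4d 1c 86

L2: addi op=0x21:6|rd=4:3|imm=1854863:23 ⇒ 0x861c4d8f ⇒ little 8f 4d 1c 86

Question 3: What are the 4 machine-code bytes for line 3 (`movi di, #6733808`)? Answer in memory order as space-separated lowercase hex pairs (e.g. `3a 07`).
L3: movi op=0x5:6|rd=5:3|imm=6733808:23 ⇒ 0x16e6bff0 ⇒ little f0 bf e6 16

f0 bf e6 16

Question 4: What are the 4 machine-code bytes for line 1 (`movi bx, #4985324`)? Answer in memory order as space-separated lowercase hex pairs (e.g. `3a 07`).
ec 11 cc 14

1. movi fields op=0x5:6|rd=1:3|imm=4985324:23 → word 14cc11ech → ec 11 cc 14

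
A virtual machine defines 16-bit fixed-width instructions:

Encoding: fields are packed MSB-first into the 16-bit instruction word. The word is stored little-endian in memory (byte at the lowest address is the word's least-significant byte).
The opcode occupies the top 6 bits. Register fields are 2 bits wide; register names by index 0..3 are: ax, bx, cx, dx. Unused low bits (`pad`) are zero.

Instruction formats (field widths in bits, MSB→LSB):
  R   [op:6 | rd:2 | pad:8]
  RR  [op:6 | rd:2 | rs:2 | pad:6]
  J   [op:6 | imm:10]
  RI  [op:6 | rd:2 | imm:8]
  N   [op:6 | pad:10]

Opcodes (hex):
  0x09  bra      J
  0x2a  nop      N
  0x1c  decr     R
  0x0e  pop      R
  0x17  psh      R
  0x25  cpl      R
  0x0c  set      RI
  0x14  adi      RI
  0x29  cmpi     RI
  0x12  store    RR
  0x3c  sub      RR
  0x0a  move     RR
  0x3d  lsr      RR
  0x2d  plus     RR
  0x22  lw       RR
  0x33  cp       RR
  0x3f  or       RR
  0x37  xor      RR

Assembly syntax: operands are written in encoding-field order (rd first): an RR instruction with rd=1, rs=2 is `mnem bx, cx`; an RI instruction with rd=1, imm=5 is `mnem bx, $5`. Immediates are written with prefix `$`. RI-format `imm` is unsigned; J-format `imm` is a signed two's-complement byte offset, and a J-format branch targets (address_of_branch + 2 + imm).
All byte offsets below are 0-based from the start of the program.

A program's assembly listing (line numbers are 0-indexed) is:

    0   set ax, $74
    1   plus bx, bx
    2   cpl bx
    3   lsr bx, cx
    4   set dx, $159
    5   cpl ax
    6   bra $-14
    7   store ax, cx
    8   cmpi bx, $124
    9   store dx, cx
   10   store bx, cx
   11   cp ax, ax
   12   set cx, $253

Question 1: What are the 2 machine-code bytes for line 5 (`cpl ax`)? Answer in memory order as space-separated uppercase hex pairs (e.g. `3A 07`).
00 94

L5: cpl op=0x25:6|rd=0:2|pad=0:8 ⇒ 0x9400 ⇒ little 00 94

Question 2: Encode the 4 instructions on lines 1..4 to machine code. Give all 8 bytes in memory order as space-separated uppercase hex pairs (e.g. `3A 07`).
40 B5 00 95 80 F5 9F 33

line 1 (plus): pack op=0x2d:6|rd=1:2|rs=1:2|pad=0:6 = 0xb540; little→ 40 b5
line 2 (cpl): pack op=0x25:6|rd=1:2|pad=0:8 = 0x9500; little→ 00 95
line 3 (lsr): pack op=0x3d:6|rd=1:2|rs=2:2|pad=0:6 = 0xf580; little→ 80 f5
line 4 (set): pack op=0xc:6|rd=3:2|imm=159:8 = 0x339f; little→ 9f 33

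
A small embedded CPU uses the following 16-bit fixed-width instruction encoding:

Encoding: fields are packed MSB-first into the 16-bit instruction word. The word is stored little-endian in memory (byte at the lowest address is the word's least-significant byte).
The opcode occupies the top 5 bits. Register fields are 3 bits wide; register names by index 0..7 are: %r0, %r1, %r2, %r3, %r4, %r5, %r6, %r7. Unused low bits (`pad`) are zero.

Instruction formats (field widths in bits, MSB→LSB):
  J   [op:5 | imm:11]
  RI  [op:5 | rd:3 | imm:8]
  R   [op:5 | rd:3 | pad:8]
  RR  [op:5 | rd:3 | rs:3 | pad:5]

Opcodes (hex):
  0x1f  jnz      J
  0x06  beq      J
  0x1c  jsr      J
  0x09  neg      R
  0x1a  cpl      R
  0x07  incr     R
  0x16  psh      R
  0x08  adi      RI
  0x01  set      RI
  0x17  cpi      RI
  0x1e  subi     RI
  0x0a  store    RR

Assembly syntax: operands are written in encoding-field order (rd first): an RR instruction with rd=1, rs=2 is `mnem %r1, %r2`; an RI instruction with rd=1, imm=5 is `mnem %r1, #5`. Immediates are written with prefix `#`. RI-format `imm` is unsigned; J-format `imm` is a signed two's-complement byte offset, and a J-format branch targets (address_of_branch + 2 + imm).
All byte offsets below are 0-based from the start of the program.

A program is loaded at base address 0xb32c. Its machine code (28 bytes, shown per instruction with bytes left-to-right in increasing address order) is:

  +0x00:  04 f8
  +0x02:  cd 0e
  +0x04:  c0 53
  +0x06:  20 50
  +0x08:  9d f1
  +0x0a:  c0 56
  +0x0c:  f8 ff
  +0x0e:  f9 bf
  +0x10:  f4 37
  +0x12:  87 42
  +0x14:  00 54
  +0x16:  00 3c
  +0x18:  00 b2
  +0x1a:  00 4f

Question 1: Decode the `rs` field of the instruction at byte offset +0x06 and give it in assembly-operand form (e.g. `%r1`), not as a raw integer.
%r1

off 0x06: read 20 50 as little → 0x5020
  opcode bits[15:11]=0xa: store/RR
  rd@[10:8]=0x0 ⇒ %r0
  rs@[7:5]=0x1 ⇒ %r1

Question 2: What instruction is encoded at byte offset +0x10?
beq #-12

+0x10: f4 37 ⇒ word 0x37f4 (little)
  opcode bits[15:11]=0x6: beq/J
  imm@[10:0]=0x7f4 (s11→-12) ⇒ #-12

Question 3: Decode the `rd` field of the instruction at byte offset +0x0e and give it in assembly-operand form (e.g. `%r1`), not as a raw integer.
[0e] f9 bf → 0xbff9
  opcode bits[15:11]=0x17: cpi/RI
  [10:8] rd=7 = %r7
  [7:0] imm=249 = #249

%r7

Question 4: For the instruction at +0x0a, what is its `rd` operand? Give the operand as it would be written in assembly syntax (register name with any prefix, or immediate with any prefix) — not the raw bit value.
+0x0a: c0 56 ⇒ word 0x56c0 (little)
  top 5b → 0xa → store [RR]
  rd: (w>>8)&0x7=0x6 → %r6
  rs: (w>>5)&0x7=0x6 → %r6

%r6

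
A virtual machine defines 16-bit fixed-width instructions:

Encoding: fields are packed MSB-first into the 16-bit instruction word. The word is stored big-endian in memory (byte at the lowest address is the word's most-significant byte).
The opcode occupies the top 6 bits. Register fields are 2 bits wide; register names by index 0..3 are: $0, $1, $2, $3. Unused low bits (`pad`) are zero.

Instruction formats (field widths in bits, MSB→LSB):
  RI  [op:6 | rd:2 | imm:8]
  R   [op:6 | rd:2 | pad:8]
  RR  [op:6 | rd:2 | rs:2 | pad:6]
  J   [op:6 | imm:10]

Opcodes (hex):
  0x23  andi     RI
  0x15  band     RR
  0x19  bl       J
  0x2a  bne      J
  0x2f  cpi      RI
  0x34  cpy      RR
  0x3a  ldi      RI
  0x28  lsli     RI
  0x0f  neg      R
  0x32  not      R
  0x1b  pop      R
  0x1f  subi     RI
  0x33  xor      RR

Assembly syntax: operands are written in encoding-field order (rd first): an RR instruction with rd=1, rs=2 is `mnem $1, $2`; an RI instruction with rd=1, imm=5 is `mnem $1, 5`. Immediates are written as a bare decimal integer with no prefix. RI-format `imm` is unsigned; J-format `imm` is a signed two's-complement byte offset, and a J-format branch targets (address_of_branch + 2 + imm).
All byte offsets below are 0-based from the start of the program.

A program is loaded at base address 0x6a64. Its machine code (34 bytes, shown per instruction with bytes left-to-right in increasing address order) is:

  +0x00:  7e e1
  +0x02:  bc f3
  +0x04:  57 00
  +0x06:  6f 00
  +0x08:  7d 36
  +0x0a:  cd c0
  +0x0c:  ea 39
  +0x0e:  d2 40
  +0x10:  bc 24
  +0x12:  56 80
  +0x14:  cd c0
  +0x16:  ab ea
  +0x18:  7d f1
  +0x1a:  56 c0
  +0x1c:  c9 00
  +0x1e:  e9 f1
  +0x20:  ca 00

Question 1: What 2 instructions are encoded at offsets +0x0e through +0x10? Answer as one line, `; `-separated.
cpy $2, $1; cpi $0, 36

+0x0e: d2 40 ⇒ word 0xd240 (big)
  opcode bits[15:10]=0x34: cpy/RR
  [9:8] rd=2 = $2
  [7:6] rs=1 = $1
+0x10: bc 24 ⇒ word 0xbc24 (big)
  opcode bits[15:10]=0x2f: cpi/RI
  [9:8] rd=0 = $0
  [7:0] imm=36 = 36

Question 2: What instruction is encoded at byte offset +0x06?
pop $3

@+06  big-endian(6f 00) = 0x6f00
  opcode bits[15:10]=0x1b: pop/R
  rd: (w>>8)&0x3=0x3 → $3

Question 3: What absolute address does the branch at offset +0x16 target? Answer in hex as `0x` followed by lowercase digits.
0x6a66

off 0x16: read ab ea as big → 0xabea
  opcode bits[15:10]=0x2a: bne/J
  imm@[9:0]=0x3ea (s10→-22) ⇒ -22
  target = base 0x6a64 + off 0x16 + 2 + imm -22 = 0x6a66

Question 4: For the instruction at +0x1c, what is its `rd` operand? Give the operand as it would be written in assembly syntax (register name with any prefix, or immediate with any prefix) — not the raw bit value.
$1

off 0x1c: read c9 00 as big → 0xc900
  opcode bits[15:10]=0x32: not/R
  rd@[9:8]=0x1 ⇒ $1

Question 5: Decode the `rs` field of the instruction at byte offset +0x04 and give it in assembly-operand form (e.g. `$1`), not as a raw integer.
$0

[04] 57 00 → 0x5700
  op=0x5700>>10=0x15 ⇒ band (RR)
  rd@[9:8]=0x3 ⇒ $3
  rs@[7:6]=0x0 ⇒ $0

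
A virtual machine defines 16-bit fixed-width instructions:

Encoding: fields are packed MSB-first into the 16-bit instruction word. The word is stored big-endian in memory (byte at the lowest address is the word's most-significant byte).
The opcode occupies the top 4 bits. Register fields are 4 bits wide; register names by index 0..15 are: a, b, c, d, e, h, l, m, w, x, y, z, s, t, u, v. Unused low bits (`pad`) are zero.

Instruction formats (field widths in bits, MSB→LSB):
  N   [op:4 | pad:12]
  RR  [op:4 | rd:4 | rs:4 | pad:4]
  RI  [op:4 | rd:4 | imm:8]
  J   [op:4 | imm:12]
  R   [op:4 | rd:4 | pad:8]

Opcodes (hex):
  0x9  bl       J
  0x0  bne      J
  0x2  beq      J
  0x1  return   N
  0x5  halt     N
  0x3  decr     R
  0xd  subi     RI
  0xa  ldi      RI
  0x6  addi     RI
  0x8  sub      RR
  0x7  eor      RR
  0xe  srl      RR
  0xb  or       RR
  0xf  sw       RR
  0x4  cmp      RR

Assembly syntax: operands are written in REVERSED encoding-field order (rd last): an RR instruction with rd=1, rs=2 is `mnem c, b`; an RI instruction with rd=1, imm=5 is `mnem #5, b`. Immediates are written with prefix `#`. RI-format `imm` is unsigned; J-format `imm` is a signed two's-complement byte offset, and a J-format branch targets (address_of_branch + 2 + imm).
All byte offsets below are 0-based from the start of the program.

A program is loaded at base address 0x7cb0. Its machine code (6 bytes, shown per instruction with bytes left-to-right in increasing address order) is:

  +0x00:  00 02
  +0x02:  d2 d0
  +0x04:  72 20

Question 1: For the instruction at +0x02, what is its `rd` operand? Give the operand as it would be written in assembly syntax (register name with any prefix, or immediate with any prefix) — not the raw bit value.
c

+0x02: d2 d0 ⇒ word 0xd2d0 (big)
  top 4b → 0xd → subi [RI]
  rd: (w>>8)&0xf=0x2 → c
  imm: (w>>0)&0xff=0xd0 → #208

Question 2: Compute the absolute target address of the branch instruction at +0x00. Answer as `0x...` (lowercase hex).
0x7cb4

off 0x00: read 00 02 as big → 0x0002
  op=0x0002>>12=0x0 ⇒ bne (J)
  [11:0] imm=2 = #2
  target = base 0x7cb0 + off 0x00 + 2 + imm 2 = 0x7cb4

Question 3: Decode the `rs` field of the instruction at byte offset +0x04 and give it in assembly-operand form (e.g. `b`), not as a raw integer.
@+04  big-endian(72 20) = 0x7220
  opcode bits[15:12]=0x7: eor/RR
  rd: (w>>8)&0xf=0x2 → c
  rs: (w>>4)&0xf=0x2 → c

c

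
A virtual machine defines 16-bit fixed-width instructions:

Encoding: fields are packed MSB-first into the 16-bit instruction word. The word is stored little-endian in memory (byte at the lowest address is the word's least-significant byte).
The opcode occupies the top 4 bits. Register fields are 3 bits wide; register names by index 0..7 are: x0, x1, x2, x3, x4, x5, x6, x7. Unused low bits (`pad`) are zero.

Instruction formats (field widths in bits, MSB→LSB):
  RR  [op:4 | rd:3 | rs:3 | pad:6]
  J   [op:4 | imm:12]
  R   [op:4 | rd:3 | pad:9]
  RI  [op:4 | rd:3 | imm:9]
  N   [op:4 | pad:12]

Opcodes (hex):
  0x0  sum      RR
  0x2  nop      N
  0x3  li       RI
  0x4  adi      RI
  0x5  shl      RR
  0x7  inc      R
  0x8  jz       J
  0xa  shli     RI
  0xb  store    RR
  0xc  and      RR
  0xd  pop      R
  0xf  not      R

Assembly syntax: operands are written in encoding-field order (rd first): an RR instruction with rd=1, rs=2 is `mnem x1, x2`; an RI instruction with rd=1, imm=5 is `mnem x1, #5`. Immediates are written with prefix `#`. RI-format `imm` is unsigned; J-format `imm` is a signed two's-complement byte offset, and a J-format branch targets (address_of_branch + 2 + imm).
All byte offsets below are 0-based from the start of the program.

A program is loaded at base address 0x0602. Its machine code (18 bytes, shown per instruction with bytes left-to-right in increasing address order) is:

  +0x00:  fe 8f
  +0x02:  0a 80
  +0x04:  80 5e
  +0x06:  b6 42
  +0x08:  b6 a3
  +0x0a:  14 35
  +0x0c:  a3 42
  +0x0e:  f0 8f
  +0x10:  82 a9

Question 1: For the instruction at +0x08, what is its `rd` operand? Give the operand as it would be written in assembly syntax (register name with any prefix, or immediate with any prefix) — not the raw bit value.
+0x08: b6 a3 ⇒ word 0xa3b6 (little)
  op=0xa3b6>>12=0xa ⇒ shli (RI)
  rd@[11:9]=0x1 ⇒ x1
  imm@[8:0]=0x1b6 ⇒ #438

x1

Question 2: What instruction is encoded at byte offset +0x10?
shli x4, #386

+0x10: 82 a9 ⇒ word 0xa982 (little)
  top 4b → 0xa → shli [RI]
  rd: (w>>9)&0x7=0x4 → x4
  imm: (w>>0)&0x1ff=0x182 → #386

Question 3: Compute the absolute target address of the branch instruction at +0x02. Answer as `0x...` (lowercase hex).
0x0610

@+02  little-endian(0a 80) = 0x800a
  op=0x800a>>12=0x8 ⇒ jz (J)
  imm: (w>>0)&0xfff=0xa → #10
  target = base 0x0602 + off 0x02 + 2 + imm 10 = 0x0610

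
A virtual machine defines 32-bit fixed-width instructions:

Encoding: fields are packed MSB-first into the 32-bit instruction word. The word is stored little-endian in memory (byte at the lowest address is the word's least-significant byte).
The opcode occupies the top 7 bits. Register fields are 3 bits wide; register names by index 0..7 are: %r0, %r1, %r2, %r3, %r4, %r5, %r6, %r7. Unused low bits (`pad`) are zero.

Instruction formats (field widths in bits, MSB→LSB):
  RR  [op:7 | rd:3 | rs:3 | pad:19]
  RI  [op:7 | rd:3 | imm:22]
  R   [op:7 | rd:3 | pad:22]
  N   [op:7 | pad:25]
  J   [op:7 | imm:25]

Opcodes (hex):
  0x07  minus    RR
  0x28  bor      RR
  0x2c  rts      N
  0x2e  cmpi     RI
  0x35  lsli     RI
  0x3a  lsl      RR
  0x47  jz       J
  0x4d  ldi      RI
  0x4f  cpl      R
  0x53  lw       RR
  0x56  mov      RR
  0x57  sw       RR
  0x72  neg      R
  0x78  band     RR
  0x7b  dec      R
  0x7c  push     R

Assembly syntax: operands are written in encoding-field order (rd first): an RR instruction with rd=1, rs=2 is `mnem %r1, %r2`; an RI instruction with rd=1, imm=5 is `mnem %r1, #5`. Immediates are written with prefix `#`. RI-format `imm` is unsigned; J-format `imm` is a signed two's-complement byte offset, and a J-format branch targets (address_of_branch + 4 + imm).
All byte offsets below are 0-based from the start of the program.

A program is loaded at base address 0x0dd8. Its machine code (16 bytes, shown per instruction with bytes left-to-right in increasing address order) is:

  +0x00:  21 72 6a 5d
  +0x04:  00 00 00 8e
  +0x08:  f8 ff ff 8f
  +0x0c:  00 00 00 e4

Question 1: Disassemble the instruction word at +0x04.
[04] 00 00 00 8e → 0x8e000000
  op=0x8e000000>>25=0x47 ⇒ jz (J)
  imm@[24:0]=0x0 ⇒ #0

jz #0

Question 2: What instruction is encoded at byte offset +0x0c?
neg %r0

+0x0c: 00 00 00 e4 ⇒ word 0xe4000000 (little)
  opcode bits[31:25]=0x72: neg/R
  rd@[24:22]=0x0 ⇒ %r0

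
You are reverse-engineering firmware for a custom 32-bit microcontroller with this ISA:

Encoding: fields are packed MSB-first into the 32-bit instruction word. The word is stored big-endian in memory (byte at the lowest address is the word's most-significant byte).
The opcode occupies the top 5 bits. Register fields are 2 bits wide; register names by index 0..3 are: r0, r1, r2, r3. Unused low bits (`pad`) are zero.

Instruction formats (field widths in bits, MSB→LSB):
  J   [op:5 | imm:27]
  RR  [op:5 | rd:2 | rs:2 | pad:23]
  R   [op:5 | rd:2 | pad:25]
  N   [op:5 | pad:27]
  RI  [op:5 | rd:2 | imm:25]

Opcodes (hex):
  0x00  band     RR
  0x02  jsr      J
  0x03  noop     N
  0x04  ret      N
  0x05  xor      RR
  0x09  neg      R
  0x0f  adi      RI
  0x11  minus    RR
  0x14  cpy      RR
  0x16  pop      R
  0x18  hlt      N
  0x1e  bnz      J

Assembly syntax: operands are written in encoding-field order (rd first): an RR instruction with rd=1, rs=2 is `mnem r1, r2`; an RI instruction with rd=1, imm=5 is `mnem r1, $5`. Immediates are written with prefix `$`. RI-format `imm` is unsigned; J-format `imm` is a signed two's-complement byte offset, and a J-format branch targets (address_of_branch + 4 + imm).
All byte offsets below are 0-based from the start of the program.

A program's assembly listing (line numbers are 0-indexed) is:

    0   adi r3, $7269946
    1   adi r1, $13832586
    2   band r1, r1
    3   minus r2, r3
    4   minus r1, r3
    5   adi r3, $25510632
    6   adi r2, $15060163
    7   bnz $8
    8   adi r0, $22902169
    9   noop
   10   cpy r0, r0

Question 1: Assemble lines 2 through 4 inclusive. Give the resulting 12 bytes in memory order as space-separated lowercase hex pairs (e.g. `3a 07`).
line 2 (band): pack op=0x0:5|rd=1:2|rs=1:2|pad=0:23 = 0x02800000; big→ 02 80 00 00
line 3 (minus): pack op=0x11:5|rd=2:2|rs=3:2|pad=0:23 = 0x8d800000; big→ 8d 80 00 00
line 4 (minus): pack op=0x11:5|rd=1:2|rs=3:2|pad=0:23 = 0x8b800000; big→ 8b 80 00 00

02 80 00 00 8d 80 00 00 8b 80 00 00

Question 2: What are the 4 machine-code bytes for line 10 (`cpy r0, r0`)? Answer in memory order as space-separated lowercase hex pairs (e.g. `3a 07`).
line 10 (cpy): pack op=0x14:5|rd=0:2|rs=0:2|pad=0:23 = 0xa0000000; big→ a0 00 00 00

a0 00 00 00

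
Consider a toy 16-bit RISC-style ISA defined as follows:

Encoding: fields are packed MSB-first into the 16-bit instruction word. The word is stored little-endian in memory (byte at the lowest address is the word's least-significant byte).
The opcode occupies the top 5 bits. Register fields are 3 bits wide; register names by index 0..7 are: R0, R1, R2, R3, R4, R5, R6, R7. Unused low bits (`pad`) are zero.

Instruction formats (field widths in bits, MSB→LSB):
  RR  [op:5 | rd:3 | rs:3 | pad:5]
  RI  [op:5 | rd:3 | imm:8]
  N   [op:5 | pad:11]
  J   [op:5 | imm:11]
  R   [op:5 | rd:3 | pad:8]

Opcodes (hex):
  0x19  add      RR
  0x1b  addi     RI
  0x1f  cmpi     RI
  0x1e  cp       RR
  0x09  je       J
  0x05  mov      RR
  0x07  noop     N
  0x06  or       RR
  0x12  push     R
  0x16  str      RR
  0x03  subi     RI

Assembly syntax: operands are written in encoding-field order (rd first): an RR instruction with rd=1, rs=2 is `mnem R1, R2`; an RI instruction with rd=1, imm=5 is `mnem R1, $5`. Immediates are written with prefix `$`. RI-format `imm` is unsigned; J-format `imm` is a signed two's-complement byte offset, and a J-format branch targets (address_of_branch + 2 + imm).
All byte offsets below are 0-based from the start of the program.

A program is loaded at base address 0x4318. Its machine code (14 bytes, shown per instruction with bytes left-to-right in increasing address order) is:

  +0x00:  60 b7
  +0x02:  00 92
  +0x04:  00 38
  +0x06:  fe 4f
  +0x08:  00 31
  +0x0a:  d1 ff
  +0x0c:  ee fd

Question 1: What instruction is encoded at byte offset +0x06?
+0x06: fe 4f ⇒ word 0x4ffe (little)
  top 5b → 0x9 → je [J]
  imm: (w>>0)&0x7ff=0x7fe (s11→-2) → $-2

je $-2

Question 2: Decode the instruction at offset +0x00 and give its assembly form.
str R7, R3

off 0x00: read 60 b7 as little → 0xb760
  op=0xb760>>11=0x16 ⇒ str (RR)
  [10:8] rd=7 = R7
  [7:5] rs=3 = R3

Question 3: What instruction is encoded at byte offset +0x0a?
off 0x0a: read d1 ff as little → 0xffd1
  op=0xffd1>>11=0x1f ⇒ cmpi (RI)
  [10:8] rd=7 = R7
  [7:0] imm=209 = $209

cmpi R7, $209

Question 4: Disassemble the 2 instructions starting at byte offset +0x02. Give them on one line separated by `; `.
push R2; noop

off 0x02: read 00 92 as little → 0x9200
  op=0x9200>>11=0x12 ⇒ push (R)
  rd@[10:8]=0x2 ⇒ R2
off 0x04: read 00 38 as little → 0x3800
  op=0x3800>>11=0x7 ⇒ noop (N)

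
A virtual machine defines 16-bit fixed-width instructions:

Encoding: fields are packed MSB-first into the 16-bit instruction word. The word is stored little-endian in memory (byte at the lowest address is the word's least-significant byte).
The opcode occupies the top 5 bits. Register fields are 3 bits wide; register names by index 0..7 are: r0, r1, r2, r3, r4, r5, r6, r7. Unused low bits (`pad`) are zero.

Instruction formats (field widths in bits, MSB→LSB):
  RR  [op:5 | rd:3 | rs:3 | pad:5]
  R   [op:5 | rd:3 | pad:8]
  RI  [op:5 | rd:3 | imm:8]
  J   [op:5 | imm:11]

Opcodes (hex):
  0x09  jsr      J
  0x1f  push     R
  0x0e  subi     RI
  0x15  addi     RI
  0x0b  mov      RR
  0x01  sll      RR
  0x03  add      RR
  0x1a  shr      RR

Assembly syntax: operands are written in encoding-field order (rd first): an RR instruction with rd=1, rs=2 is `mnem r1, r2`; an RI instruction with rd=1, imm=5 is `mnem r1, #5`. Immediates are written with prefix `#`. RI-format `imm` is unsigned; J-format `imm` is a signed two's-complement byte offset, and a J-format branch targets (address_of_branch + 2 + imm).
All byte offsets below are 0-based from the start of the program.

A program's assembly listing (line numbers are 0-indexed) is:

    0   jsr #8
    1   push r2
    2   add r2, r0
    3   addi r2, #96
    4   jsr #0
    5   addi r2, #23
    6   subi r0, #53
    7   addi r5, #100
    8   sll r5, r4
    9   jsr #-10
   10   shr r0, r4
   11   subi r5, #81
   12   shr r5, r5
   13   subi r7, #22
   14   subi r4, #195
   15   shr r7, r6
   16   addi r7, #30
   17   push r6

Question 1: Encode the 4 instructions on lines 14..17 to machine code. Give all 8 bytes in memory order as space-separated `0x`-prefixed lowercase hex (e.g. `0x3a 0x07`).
0xc3 0x74 0xc0 0xd7 0x1e 0xaf 0x00 0xfe

14. subi fields op=0xe:5|rd=4:3|imm=195:8 → word 74c3h → c3 74
15. shr fields op=0x1a:5|rd=7:3|rs=6:3|pad=0:5 → word d7c0h → c0 d7
16. addi fields op=0x15:5|rd=7:3|imm=30:8 → word af1eh → 1e af
17. push fields op=0x1f:5|rd=6:3|pad=0:8 → word fe00h → 00 fe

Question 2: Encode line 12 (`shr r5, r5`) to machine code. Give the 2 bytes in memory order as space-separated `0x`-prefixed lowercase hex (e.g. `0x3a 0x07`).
0xa0 0xd5

12. shr fields op=0x1a:5|rd=5:3|rs=5:3|pad=0:5 → word d5a0h → a0 d5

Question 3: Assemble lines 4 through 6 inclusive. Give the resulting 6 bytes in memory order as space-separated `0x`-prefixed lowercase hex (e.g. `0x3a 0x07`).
0x00 0x48 0x17 0xaa 0x35 0x70

L4: jsr op=0x9:5|imm=0:11 ⇒ 0x4800 ⇒ little 00 48
L5: addi op=0x15:5|rd=2:3|imm=23:8 ⇒ 0xaa17 ⇒ little 17 aa
L6: subi op=0xe:5|rd=0:3|imm=53:8 ⇒ 0x7035 ⇒ little 35 70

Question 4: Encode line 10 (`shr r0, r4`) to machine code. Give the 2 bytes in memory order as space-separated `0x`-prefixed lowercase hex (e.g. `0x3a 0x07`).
line 10 (shr): pack op=0x1a:5|rd=0:3|rs=4:3|pad=0:5 = 0xd080; little→ 80 d0

0x80 0xd0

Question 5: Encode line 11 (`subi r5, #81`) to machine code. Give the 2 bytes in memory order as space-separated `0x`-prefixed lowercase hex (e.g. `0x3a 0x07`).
11. subi fields op=0xe:5|rd=5:3|imm=81:8 → word 7551h → 51 75

0x51 0x75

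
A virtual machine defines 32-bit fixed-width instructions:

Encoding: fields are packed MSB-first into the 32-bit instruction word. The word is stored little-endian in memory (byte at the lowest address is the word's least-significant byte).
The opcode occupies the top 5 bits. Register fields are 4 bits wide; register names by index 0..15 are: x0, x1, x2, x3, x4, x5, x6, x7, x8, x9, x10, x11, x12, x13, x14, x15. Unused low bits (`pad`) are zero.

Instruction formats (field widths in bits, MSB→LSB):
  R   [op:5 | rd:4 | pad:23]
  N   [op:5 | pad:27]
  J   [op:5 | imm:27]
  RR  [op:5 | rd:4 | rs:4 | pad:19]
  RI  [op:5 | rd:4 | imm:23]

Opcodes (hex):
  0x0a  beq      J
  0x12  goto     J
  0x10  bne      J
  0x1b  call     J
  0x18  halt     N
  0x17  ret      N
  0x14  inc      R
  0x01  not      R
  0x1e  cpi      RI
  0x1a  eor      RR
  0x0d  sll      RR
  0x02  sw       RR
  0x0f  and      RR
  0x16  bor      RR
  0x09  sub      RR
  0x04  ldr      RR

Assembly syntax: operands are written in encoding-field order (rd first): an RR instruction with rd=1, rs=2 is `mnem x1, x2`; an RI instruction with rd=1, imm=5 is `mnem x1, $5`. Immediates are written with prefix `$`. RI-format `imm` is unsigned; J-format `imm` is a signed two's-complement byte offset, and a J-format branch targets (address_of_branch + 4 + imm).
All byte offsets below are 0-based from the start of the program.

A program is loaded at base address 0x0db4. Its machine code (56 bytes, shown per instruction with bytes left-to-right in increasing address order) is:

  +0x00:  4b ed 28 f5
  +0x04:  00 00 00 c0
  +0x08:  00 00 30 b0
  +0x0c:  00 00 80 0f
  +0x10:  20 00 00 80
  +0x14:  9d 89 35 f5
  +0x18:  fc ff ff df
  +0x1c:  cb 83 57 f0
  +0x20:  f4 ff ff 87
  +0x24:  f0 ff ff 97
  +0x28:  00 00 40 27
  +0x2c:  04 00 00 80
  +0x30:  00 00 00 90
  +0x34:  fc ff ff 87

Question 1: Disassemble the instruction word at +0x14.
+0x14: 9d 89 35 f5 ⇒ word 0xf535899d (little)
  opcode bits[31:27]=0x1e: cpi/RI
  [26:23] rd=10 = x10
  [22:0] imm=3508637 = $3508637

cpi x10, $3508637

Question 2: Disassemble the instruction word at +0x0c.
not x15

@+0c  little-endian(00 00 80 0f) = 0x0f800000
  opcode bits[31:27]=0x1: not/R
  rd: (w>>23)&0xf=0xf → x15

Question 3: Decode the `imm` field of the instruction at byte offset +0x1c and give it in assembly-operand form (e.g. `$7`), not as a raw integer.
$5735371

+0x1c: cb 83 57 f0 ⇒ word 0xf05783cb (little)
  opcode bits[31:27]=0x1e: cpi/RI
  [26:23] rd=0 = x0
  [22:0] imm=5735371 = $5735371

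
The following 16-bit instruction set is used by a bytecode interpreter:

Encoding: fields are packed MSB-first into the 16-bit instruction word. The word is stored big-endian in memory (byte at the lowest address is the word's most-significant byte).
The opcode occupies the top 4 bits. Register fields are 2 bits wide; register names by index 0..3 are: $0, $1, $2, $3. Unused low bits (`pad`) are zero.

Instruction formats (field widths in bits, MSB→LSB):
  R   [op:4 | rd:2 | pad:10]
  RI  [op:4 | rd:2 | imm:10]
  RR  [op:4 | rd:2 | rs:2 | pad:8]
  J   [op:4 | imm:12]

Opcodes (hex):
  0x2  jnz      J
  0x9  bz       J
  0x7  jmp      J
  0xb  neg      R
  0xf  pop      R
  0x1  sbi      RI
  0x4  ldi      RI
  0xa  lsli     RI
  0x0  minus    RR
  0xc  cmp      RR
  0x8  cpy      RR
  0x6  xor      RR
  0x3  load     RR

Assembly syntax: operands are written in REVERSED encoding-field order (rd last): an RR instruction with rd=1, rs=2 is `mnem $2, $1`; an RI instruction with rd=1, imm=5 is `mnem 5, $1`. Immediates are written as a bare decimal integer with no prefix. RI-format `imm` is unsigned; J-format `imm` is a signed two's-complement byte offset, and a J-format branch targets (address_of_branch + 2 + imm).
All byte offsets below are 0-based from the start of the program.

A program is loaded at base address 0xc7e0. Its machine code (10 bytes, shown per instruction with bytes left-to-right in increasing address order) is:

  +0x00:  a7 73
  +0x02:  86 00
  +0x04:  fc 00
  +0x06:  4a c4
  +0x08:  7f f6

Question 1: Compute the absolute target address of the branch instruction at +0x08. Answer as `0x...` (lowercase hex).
0xc7e0

off 0x08: read 7f f6 as big → 0x7ff6
  opcode bits[15:12]=0x7: jmp/J
  imm: (w>>0)&0xfff=0xff6 (s12→-10) → -10
  target = base 0xc7e0 + off 0x08 + 2 + imm -10 = 0xc7e0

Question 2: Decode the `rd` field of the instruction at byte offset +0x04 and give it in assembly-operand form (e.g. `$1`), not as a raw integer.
$3

off 0x04: read fc 00 as big → 0xfc00
  opcode bits[15:12]=0xf: pop/R
  rd@[11:10]=0x3 ⇒ $3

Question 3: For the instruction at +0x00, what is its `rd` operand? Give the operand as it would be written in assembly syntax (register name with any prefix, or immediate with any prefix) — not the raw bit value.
$1

off 0x00: read a7 73 as big → 0xa773
  top 4b → 0xa → lsli [RI]
  rd@[11:10]=0x1 ⇒ $1
  imm@[9:0]=0x373 ⇒ 883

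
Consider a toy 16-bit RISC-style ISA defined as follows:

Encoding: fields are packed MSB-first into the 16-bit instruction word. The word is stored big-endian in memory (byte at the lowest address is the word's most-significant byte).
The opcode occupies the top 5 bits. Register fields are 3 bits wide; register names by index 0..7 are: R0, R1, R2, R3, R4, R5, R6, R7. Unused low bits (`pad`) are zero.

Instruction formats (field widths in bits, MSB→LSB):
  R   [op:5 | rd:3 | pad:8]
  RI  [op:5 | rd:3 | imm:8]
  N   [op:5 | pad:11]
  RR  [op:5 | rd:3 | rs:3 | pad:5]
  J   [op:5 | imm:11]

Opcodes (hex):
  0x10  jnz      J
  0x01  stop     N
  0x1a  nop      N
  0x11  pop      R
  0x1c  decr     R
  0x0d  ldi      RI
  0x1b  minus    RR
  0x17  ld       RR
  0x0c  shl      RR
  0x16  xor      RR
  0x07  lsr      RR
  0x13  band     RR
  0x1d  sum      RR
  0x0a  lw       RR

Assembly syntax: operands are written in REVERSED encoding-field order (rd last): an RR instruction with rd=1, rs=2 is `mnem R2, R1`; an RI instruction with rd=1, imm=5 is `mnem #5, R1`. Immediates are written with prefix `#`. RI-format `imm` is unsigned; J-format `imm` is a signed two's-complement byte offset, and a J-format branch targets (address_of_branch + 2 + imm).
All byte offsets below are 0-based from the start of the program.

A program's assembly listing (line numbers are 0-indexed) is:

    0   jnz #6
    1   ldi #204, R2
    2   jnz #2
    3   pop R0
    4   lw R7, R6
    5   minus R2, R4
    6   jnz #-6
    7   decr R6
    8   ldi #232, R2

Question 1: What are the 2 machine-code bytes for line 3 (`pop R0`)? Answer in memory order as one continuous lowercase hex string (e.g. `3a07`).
line 3 (pop): pack op=0x11:5|rd=0:3|pad=0:8 = 0x8800; big→ 88 00

8800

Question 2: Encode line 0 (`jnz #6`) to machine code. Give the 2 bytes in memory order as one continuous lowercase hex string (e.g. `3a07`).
8006

0. jnz fields op=0x10:5|imm=6:11 → word 8006h → 80 06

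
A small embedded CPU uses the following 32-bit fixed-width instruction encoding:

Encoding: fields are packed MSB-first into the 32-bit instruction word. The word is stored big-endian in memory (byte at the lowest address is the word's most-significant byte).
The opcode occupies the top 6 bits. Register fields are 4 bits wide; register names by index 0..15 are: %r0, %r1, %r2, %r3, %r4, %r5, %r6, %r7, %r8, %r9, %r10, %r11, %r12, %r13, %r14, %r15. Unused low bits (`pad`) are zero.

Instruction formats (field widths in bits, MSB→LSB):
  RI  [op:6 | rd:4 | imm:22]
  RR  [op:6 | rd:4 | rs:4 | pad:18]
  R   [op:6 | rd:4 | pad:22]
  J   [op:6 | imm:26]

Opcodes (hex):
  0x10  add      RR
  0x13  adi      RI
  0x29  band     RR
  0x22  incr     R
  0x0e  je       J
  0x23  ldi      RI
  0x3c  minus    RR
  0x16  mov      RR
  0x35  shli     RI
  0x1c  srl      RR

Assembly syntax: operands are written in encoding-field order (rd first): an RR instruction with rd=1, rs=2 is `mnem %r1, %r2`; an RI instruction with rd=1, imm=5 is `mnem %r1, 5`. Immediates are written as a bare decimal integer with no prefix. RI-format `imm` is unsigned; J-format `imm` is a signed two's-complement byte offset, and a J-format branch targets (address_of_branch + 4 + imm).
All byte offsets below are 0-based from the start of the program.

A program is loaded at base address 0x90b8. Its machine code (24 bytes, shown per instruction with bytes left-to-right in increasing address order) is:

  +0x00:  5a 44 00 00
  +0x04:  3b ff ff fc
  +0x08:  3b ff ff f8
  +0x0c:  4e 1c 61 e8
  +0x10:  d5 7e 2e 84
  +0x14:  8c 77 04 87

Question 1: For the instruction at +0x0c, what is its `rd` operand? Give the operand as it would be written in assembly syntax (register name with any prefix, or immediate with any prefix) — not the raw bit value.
+0x0c: 4e 1c 61 e8 ⇒ word 0x4e1c61e8 (big)
  top 6b → 0x13 → adi [RI]
  rd@[25:22]=0x8 ⇒ %r8
  imm@[21:0]=0x1c61e8 ⇒ 1860072

%r8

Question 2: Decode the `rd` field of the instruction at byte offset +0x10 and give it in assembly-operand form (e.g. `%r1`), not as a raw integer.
off 0x10: read d5 7e 2e 84 as big → 0xd57e2e84
  op=0xd57e2e84>>26=0x35 ⇒ shli (RI)
  rd: (w>>22)&0xf=0x5 → %r5
  imm: (w>>0)&0x3fffff=0x3e2e84 → 4075140

%r5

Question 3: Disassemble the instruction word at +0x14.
@+14  big-endian(8c 77 04 87) = 0x8c770487
  top 6b → 0x23 → ldi [RI]
  [25:22] rd=1 = %r1
  [21:0] imm=3605639 = 3605639

ldi %r1, 3605639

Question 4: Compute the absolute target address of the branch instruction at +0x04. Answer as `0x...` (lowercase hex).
0x90bc

[04] 3b ff ff fc → 0x3bfffffc
  top 6b → 0xe → je [J]
  imm: (w>>0)&0x3ffffff=0x3fffffc (s26→-4) → -4
  target = base 0x90b8 + off 0x04 + 4 + imm -4 = 0x90bc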